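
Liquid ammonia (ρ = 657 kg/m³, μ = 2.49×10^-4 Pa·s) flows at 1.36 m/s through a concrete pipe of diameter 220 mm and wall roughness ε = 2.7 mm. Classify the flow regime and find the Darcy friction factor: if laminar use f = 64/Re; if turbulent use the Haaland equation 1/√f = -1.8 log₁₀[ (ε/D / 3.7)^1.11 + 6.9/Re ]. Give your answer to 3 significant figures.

Re = ρVD/μ = 657·1.36·0.22/0.000249 = 7.895e+05.
Re > 4000 → turbulent. ε/D = 0.0027/0.22 = 0.0123; Haaland: 1/√f = -1.8 log₁₀[0.00177 + 8.74e-06] = 4.95, so f = 0.04082.

f ≈ 0.0408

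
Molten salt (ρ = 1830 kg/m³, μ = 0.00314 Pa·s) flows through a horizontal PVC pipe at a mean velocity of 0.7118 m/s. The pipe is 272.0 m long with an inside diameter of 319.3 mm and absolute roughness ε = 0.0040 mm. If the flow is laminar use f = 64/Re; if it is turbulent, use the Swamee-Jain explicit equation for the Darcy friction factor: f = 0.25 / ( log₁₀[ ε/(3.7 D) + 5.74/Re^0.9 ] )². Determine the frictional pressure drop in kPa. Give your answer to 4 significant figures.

ΔP ≈ 6.693 kPa

Reynolds number Re = ρVD/μ = 1830 · 0.7118 · 0.3193 / 0.00314 = 1.325e+05.
Re > 4000 → turbulent. Relative roughness ε/D = 4e-06/0.3193 = 1.25e-05. Swamee-Jain: f = 0.25/(log₁₀[1.25e-05/3.7 + 5.74/1.325e+05^0.9])² = 0.25/(log₁₀[3.39e-06 + 0.000141])² = 0.25/(-3.841)² = 0.01695.
Darcy-Weisbach: ΔP = f(L/D)(ρV²/2) = 0.01695·(272/0.3193)·(1830·0.7118²/2) = 0.01695·851.9·463.6 = 6693 Pa.
ΔP = 6693 Pa = 6.693 kPa.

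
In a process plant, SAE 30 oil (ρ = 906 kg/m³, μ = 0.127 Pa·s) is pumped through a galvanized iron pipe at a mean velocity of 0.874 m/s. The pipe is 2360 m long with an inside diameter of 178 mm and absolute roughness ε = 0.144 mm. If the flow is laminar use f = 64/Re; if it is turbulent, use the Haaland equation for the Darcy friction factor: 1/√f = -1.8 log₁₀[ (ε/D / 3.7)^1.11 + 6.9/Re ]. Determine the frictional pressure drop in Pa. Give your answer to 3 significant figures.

ΔP ≈ 265000 Pa

Reynolds number Re = ρVD/μ = 906 · 0.874 · 0.178 / 0.127 = 1110.
Re < 2300 → laminar flow, so f = 64/Re = 64/1110 = 0.05767 (the turbulent correlation is not needed).
Darcy-Weisbach: ΔP = f(L/D)(ρV²/2) = 0.05767·(2360/0.178)·(906·0.874²/2) = 0.05767·1.326e+04·346 = 2.646e+05 Pa.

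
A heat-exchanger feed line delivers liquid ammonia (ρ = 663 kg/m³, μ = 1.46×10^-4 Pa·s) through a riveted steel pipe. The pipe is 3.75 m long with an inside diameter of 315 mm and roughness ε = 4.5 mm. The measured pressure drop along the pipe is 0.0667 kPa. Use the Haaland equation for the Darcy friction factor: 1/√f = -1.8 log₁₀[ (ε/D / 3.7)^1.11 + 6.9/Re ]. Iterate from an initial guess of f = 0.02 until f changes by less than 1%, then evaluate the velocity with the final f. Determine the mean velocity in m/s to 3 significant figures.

V ≈ 0.626 m/s

Rearranging Darcy-Weisbach: V = √(2·ΔP·D/(f·L·ρ)). With ε/D = 0.0045/0.315 = 0.0143, iterate starting from f = 0.02:
  f = 0.02 → V = √(2·66.7·0.315/(0.02·3.75·663)) = 0.9193 m/s; Re = ρVD/μ = 1.315e+06; f → 0.04305
  f = 0.04305 → V = 0.6266 m/s; Re = 8.963e+05; f → 0.04306
Converged (Δf/f < 1%). With the final f = 0.04306: V = √(2·66.7·0.315/(0.04306·3.75·663)) = 0.6265 m/s.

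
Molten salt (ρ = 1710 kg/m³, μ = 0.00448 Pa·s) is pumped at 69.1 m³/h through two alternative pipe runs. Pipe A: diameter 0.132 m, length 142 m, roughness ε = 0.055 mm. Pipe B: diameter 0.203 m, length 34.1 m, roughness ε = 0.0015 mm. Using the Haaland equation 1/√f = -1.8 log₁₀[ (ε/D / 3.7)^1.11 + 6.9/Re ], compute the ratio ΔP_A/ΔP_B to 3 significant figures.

ΔP_A/ΔP_B ≈ 35.2

Pipe A: V = Q/A = 0.01919/0.01368 = 1.403 m/s; Re = 7.067e+04; ε/D = 0.000417; Haaland → f = 0.02075; ΔP_A = f(L/D)(ρV²/2) = 3.755e+04 Pa.
Pipe B: V = Q/A = 0.01919/0.03237 = 0.5931 m/s; Re = 4.595e+04; ε/D = 7.39e-06; Haaland → f = 0.02113; ΔP_B = f(L/D)(ρV²/2) = 1067 Pa.
ΔP_A/ΔP_B = 3.755e+04/1067 = 35.2.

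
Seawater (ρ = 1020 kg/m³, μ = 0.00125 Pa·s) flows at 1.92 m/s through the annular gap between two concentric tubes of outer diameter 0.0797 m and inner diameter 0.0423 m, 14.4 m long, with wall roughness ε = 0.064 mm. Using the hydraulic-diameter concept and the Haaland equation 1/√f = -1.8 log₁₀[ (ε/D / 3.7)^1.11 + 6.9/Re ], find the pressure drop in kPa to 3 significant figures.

ΔP ≈ 18.2 kPa

Hydraulic diameter D_h = 4A/P = D_o - D_i = 0.0797 - 0.0423 = 0.0374 m.
Re = ρVD_h/μ = 1020·1.92·0.0374/0.00125 = 5.86e+04.
ε/D_h = 6.4e-05/0.0374 = 0.00171; Haaland gives 1/√f = -1.8 log₁₀[0.000199+0.000118] = 6.299, so f = 0.0252.
ΔP = f(L/D_h)(ρV²/2) = 0.0252·14.4/0.0374·1880 = 1.824e+04 Pa.
ΔP = 18.2 kPa.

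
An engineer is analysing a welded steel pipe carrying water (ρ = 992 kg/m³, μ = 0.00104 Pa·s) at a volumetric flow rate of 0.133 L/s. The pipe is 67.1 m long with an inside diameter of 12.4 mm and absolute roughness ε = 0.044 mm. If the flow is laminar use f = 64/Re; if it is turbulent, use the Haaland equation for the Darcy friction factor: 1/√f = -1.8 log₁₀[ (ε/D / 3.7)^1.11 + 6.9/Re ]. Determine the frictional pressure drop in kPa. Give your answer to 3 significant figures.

ΔP ≈ 111 kPa

Q = 0.133 L/s = 0.133/1000 = 0.000133 m³/s.
Cross-sectional area A = πD²/4 = π(0.0124)²/4 = 0.0001208 m²; mean velocity V = Q/A = 0.000133/0.0001208 = 1.101 m/s.
Reynolds number Re = ρVD/μ = 992 · 1.101 · 0.0124 / 0.00104 = 1.303e+04.
Re > 4000 → turbulent. Relative roughness ε/D = 4.4e-05/0.0124 = 0.00355. Haaland: 1/√f = -1.8 log₁₀[(0.00355/3.7)^1.11 + 6.9/1.303e+04] = -1.8 log₁₀[0.000447 + 0.00053] = 5.419, so f = 0.03406.
Darcy-Weisbach: ΔP = f(L/D)(ρV²/2) = 0.03406·(67.1/0.0124)·(992·1.101²/2) = 0.03406·5411·601.6 = 1.109e+05 Pa.
ΔP = 1.109e+05 Pa = 111 kPa.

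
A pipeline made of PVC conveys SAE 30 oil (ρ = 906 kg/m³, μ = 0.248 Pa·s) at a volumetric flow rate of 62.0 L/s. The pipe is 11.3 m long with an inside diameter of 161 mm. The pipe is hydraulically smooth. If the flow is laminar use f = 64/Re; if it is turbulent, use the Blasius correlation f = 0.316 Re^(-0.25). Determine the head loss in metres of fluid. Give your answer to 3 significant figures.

Q = 62.0 L/s = 62.0/1000 = 0.062 m³/s.
Cross-sectional area A = πD²/4 = π(0.161)²/4 = 0.02036 m²; mean velocity V = Q/A = 0.062/0.02036 = 3.045 m/s.
Reynolds number Re = ρVD/μ = 906 · 3.045 · 0.161 / 0.248 = 1791.
Re < 2300 → laminar flow, so f = 64/Re = 64/1791 = 0.03573 (the turbulent correlation is not needed).
Darcy-Weisbach: ΔP = f(L/D)(ρV²/2) = 0.03573·(11.3/0.161)·(906·3.045²/2) = 0.03573·70.19·4201 = 1.054e+04 Pa.
Head loss h_f = ΔP/(ρg) = 1.054e+04/(906·9.81) = 1.19 m.

h_f ≈ 1.19 m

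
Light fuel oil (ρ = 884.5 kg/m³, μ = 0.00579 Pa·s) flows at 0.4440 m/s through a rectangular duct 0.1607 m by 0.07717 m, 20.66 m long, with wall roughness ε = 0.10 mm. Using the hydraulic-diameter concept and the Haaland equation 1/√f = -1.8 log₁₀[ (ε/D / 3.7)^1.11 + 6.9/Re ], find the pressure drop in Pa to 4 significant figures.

Hydraulic diameter D_h = 4A/P = 4·(0.1607·0.07717)/(2·(0.1607+0.07717)) = 0.0496/0.4757 = 0.1043 m.
Re = ρVD_h/μ = 884.5·0.444·0.1043/0.00579 = 7072.
ε/D_h = 0.0001/0.1043 = 0.000959; Haaland gives 1/√f = -1.8 log₁₀[0.000105+0.000976] = 5.34, so f = 0.03507.
ΔP = f(L/D_h)(ρV²/2) = 0.03507·20.66/0.1043·87.18 = 605.9 Pa.

ΔP ≈ 605.9 Pa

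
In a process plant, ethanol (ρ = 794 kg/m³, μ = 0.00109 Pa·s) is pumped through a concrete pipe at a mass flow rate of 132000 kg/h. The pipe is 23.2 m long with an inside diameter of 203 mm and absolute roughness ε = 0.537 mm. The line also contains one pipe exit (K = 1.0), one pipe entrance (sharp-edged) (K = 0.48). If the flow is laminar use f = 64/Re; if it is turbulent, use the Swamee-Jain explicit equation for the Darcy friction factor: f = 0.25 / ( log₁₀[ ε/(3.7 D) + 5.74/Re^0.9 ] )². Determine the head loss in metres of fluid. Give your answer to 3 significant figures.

ṁ = 132000 kg/h = 132000/3600 = 36.67 kg/s.
A = πD²/4 = π(0.203)²/4 = 0.03237 m²; mean velocity V = ṁ/(ρA) = 36.67/(794 · 0.03237) = 1.427 m/s.
Reynolds number Re = ρVD/μ = 794 · 1.427 · 0.203 / 0.00109 = 2.11e+05.
Re > 4000 → turbulent. Relative roughness ε/D = 0.000537/0.203 = 0.00265. Swamee-Jain: f = 0.25/(log₁₀[0.00265/3.7 + 5.74/2.11e+05^0.9])² = 0.25/(log₁₀[0.000715 + 9.27e-05])² = 0.25/(-3.093)² = 0.02614.
Total minor-loss coefficient ΣK = 1·1 + 1·0.48 = 1.48.
ΔP = [f·L/D + ΣK]·(ρV²/2) = [0.02614·23.2/0.203 + 1.48]·(794·1.427²/2) = [2.987 + 1.48]·808.2 = 3610 Pa.
Head loss h_f = ΔP/(ρg) = 3610/(794·9.81) = 0.464 m.

h_f ≈ 0.464 m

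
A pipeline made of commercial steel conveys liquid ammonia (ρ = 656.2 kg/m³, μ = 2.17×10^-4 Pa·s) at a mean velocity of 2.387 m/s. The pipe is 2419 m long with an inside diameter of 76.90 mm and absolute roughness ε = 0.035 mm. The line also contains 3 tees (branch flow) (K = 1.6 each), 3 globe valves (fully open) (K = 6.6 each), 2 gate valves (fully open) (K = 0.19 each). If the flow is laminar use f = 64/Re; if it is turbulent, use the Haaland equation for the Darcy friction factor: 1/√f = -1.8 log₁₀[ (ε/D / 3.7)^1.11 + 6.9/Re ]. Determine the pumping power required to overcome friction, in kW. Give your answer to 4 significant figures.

Reynolds number Re = ρVD/μ = 656.2 · 2.387 · 0.0769 / 0.000217 = 5.551e+05.
Re > 4000 → turbulent. Relative roughness ε/D = 3.5e-05/0.0769 = 0.000455. Haaland: 1/√f = -1.8 log₁₀[(0.000455/3.7)^1.11 + 6.9/5.551e+05] = -1.8 log₁₀[4.57e-05 + 1.24e-05] = 7.624, so f = 0.0172.
Total minor-loss coefficient ΣK = 3·1.6 + 3·6.6 + 2·0.19 = 25.
ΔP = [f·L/D + ΣK]·(ρV²/2) = [0.0172·2419/0.0769 + 25]·(656.2·2.387²/2) = [541.2 + 25]·1869 = 1.058e+06 Pa.
Q = V·A = 2.387·0.004645 = 0.01109 m³/s.
Pumping power P = QΔP = 0.01109·1.058e+06 = 11733 W = 11.73 kW.

P ≈ 11.73 kW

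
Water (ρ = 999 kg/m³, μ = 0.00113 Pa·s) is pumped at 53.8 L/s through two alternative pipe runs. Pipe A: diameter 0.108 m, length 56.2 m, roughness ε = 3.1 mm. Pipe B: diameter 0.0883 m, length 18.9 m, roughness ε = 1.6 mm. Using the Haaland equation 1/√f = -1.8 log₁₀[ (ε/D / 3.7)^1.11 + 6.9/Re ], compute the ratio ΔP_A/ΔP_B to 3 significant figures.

ΔP_A/ΔP_B ≈ 1.30

Pipe A: V = Q/A = 0.0538/0.009161 = 5.873 m/s; Re = 5.607e+05; ε/D = 0.0287; Haaland → f = 0.05631; ΔP_A = f(L/D)(ρV²/2) = 5.048e+05 Pa.
Pipe B: V = Q/A = 0.0538/0.006124 = 8.786 m/s; Re = 6.858e+05; ε/D = 0.0181; Haaland → f = 0.047; ΔP_B = f(L/D)(ρV²/2) = 3.879e+05 Pa.
ΔP_A/ΔP_B = 5.048e+05/3.879e+05 = 1.30.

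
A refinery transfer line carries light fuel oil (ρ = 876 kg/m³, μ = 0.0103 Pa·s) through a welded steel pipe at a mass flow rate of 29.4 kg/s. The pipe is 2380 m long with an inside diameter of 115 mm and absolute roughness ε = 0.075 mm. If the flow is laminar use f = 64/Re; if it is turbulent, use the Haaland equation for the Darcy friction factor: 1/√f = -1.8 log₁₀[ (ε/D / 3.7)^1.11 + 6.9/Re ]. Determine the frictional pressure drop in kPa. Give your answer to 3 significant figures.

ΔP ≈ 2330 kPa

A = πD²/4 = π(0.115)²/4 = 0.01039 m²; mean velocity V = ṁ/(ρA) = 29.4/(876 · 0.01039) = 3.231 m/s.
Reynolds number Re = ρVD/μ = 876 · 3.231 · 0.115 / 0.0103 = 3.16e+04.
Re > 4000 → turbulent. Relative roughness ε/D = 7.5e-05/0.115 = 0.000652. Haaland: 1/√f = -1.8 log₁₀[(0.000652/3.7)^1.11 + 6.9/3.16e+04] = -1.8 log₁₀[6.81e-05 + 0.000218] = 6.377, so f = 0.02459.
Darcy-Weisbach: ΔP = f(L/D)(ρV²/2) = 0.02459·(2380/0.115)·(876·3.231²/2) = 0.02459·2.07e+04·4573 = 2.327e+06 Pa.
ΔP = 2.327e+06 Pa = 2330 kPa.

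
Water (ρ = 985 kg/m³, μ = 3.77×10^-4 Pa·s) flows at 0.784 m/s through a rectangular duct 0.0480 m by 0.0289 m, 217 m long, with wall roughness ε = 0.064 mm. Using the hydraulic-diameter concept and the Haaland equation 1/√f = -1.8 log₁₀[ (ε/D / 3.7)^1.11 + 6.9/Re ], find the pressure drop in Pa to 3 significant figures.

Hydraulic diameter D_h = 4A/P = 4·(0.048·0.0289)/(2·(0.048+0.0289)) = 0.005549/0.1538 = 0.03608 m.
Re = ρVD_h/μ = 985·0.784·0.03608/0.000377 = 7.39e+04.
ε/D_h = 6.4e-05/0.03608 = 0.00177; Haaland gives 1/√f = -1.8 log₁₀[0.000207+9.34e-05] = 6.341, so f = 0.02487.
ΔP = f(L/D_h)(ρV²/2) = 0.02487·217/0.03608·302.7 = 4.529e+04 Pa.

ΔP ≈ 45300 Pa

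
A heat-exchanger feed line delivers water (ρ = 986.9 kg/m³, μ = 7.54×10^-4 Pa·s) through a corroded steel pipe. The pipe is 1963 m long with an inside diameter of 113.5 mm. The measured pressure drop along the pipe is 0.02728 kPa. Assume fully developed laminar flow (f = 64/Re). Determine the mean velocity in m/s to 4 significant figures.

For laminar flow, f = 64/Re with Re = ρVD/μ, so Darcy-Weisbach reduces to ΔP = 32μLV/D². Solving for V: V = ΔP·D²/(32μL) = 27.28·(0.1135)²/(32·0.000754·1963) = 0.00742 m/s.
Check: Re = ρVD/μ = 986.9·0.00742·0.1135/0.000754 = 1102 < 2300, so the laminar assumption holds.

V ≈ 0.007420 m/s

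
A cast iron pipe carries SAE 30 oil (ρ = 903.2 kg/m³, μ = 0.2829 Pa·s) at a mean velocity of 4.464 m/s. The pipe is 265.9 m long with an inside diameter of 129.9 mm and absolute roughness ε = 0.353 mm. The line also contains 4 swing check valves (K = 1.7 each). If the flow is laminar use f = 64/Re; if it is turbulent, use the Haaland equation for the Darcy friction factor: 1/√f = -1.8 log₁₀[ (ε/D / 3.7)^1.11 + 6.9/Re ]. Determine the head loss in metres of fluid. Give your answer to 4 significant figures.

Reynolds number Re = ρVD/μ = 903.2 · 4.464 · 0.1299 / 0.283 = 1851.
Re < 2300 → laminar flow, so f = 64/Re = 64/1851 = 0.03457 (the turbulent correlation is not needed).
Total minor-loss coefficient ΣK = 4·1.7 = 6.8.
ΔP = [f·L/D + ΣK]·(ρV²/2) = [0.03457·265.9/0.1299 + 6.8]·(903.2·4.464²/2) = [70.76 + 6.8]·8999 = 6.98e+05 Pa.
Head loss h_f = ΔP/(ρg) = 6.98e+05/(903.2·9.81) = 78.78 m.

h_f ≈ 78.78 m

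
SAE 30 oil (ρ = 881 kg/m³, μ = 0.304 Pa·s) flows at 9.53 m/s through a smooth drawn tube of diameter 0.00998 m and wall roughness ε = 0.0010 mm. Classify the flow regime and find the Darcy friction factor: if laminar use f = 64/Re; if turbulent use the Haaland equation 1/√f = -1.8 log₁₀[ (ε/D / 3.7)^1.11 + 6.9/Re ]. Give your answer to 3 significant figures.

Re = ρVD/μ = 881·9.53·0.00998/0.304 = 275.6.
Re < 2300 → laminar, so f = 64/Re = 0.2322 (roughness is irrelevant in laminar flow).

f ≈ 0.232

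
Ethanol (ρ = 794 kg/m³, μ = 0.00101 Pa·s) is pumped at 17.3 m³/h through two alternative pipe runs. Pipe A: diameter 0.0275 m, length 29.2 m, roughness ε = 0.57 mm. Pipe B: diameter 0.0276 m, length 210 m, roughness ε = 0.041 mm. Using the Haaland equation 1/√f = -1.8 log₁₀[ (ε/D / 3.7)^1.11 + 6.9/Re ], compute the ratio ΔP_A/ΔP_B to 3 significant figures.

ΔP_A/ΔP_B ≈ 0.308

Pipe A: V = Q/A = 0.004806/0.000594 = 8.091 m/s; Re = 1.749e+05; ε/D = 0.0207; Haaland → f = 0.04962; ΔP_A = f(L/D)(ρV²/2) = 1.369e+06 Pa.
Pipe B: V = Q/A = 0.004806/0.0005983 = 8.032 m/s; Re = 1.743e+05; ε/D = 0.00149; Haaland → f = 0.0228; ΔP_B = f(L/D)(ρV²/2) = 4.444e+06 Pa.
ΔP_A/ΔP_B = 1.369e+06/4.444e+06 = 0.308.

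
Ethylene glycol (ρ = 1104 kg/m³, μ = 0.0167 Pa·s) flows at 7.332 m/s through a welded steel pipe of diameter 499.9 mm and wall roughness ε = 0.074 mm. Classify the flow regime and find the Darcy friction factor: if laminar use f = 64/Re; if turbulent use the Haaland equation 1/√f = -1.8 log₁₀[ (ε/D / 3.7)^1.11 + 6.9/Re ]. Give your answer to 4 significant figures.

f ≈ 0.01608

Re = ρVD/μ = 1104·7.332·0.4999/0.0167 = 2.423e+05.
Re > 4000 → turbulent. ε/D = 7.4e-05/0.4999 = 0.000148; Haaland: 1/√f = -1.8 log₁₀[1.31e-05 + 2.85e-05] = 7.885, so f = 0.01608.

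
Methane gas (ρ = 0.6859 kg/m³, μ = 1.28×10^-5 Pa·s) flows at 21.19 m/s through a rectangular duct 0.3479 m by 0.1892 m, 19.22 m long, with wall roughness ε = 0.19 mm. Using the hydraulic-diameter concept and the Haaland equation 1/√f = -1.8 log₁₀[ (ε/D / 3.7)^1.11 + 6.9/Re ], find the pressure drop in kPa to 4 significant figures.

ΔP ≈ 0.2365 kPa

Hydraulic diameter D_h = 4A/P = 4·(0.3479·0.1892)/(2·(0.3479+0.1892)) = 0.2633/1.074 = 0.2451 m.
Re = ρVD_h/μ = 0.6859·21.19·0.2451/1.28e-05 = 2.783e+05.
ε/D_h = 0.00019/0.2451 = 0.000775; Haaland gives 1/√f = -1.8 log₁₀[8.25e-05+2.48e-05] = 7.145, so f = 0.01959.
ΔP = f(L/D_h)(ρV²/2) = 0.01959·19.22/0.2451·154 = 236.5 Pa.
ΔP = 0.2365 kPa.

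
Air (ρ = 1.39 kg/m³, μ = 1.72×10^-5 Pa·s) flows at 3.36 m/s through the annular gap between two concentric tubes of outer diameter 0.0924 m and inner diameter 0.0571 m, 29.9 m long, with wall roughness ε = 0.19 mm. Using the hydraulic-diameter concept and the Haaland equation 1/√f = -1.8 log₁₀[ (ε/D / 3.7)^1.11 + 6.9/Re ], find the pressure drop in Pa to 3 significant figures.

ΔP ≈ 253 Pa

Hydraulic diameter D_h = 4A/P = D_o - D_i = 0.0924 - 0.0571 = 0.0353 m.
Re = ρVD_h/μ = 1.39·3.36·0.0353/1.72e-05 = 9585.
ε/D_h = 0.00019/0.0353 = 0.00538; Haaland gives 1/√f = -1.8 log₁₀[0.000709+0.00072] = 5.121, so f = 0.03813.
ΔP = f(L/D_h)(ρV²/2) = 0.03813·29.9/0.0353·7.846 = 253.4 Pa.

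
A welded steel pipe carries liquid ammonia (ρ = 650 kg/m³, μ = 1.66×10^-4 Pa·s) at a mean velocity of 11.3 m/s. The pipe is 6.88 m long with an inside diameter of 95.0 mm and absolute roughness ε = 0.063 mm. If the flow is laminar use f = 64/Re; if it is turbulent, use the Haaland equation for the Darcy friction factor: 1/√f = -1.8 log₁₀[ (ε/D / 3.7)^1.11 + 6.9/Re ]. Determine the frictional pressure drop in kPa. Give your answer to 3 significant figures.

ΔP ≈ 53.9 kPa

Reynolds number Re = ρVD/μ = 650 · 11.3 · 0.095 / 0.000166 = 4.203e+06.
Re > 4000 → turbulent. Relative roughness ε/D = 6.3e-05/0.095 = 0.000663. Haaland: 1/√f = -1.8 log₁₀[(0.000663/3.7)^1.11 + 6.9/4.203e+06] = -1.8 log₁₀[6.94e-05 + 1.64e-06] = 7.467, so f = 0.01793.
Darcy-Weisbach: ΔP = f(L/D)(ρV²/2) = 0.01793·(6.88/0.095)·(650·11.3²/2) = 0.01793·72.42·4.15e+04 = 5.39e+04 Pa.
ΔP = 5.39e+04 Pa = 53.9 kPa.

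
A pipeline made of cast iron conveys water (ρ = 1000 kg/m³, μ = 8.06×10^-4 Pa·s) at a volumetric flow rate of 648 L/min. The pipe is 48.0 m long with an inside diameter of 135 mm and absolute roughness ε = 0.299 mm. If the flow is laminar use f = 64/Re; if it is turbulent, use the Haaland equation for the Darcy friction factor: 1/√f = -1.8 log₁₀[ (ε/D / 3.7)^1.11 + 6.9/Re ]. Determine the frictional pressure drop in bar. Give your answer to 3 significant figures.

Q = 648 L/min = 648/60000 = 0.0108 m³/s.
Cross-sectional area A = πD²/4 = π(0.135)²/4 = 0.01431 m²; mean velocity V = Q/A = 0.0108/0.01431 = 0.7545 m/s.
Reynolds number Re = ρVD/μ = 1000 · 0.7545 · 0.135 / 0.000806 = 1.264e+05.
Re > 4000 → turbulent. Relative roughness ε/D = 0.000299/0.135 = 0.00221. Haaland: 1/√f = -1.8 log₁₀[(0.00221/3.7)^1.11 + 6.9/1.264e+05] = -1.8 log₁₀[0.000265 + 5.46e-05] = 6.293, so f = 0.02525.
Darcy-Weisbach: ΔP = f(L/D)(ρV²/2) = 0.02525·(48/0.135)·(1000·0.7545²/2) = 0.02525·355.6·284.6 = 2556 Pa.
ΔP = 2556 Pa = 0.0256 bar.

ΔP ≈ 0.0256 bar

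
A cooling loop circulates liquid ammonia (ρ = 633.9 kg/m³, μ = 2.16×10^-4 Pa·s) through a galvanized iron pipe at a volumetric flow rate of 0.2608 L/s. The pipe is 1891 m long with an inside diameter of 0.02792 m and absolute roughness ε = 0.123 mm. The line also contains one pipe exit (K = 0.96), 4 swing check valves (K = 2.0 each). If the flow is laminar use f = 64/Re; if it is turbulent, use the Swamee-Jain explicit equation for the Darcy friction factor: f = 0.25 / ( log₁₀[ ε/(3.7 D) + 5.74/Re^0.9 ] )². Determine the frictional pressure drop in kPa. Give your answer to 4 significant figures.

Q = 0.2608 L/s = 0.2608/1000 = 0.0002608 m³/s.
Cross-sectional area A = πD²/4 = π(0.02792)²/4 = 0.0006122 m²; mean velocity V = Q/A = 0.0002608/0.0006122 = 0.426 m/s.
Reynolds number Re = ρVD/μ = 633.9 · 0.426 · 0.02792 / 0.000216 = 3.49e+04.
Re > 4000 → turbulent. Relative roughness ε/D = 0.000123/0.02792 = 0.00441. Swamee-Jain: f = 0.25/(log₁₀[0.00441/3.7 + 5.74/3.49e+04^0.9])² = 0.25/(log₁₀[0.00119 + 0.000468])² = 0.25/(-2.78)² = 0.03234.
Total minor-loss coefficient ΣK = 1·0.96 + 4·2 = 8.96.
ΔP = [f·L/D + ΣK]·(ρV²/2) = [0.03234·1891/0.02792 + 8.96]·(633.9·0.426²/2) = [2191 + 8.96]·57.51 = 1.265e+05 Pa.
ΔP = 1.265e+05 Pa = 126.5 kPa.

ΔP ≈ 126.5 kPa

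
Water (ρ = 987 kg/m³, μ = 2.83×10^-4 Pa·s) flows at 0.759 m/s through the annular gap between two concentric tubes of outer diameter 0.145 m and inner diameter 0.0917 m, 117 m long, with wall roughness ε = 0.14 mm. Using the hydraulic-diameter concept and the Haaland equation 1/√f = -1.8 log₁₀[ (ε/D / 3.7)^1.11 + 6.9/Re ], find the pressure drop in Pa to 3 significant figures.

ΔP ≈ 16300 Pa

Hydraulic diameter D_h = 4A/P = D_o - D_i = 0.145 - 0.0917 = 0.0533 m.
Re = ρVD_h/μ = 987·0.759·0.0533/0.000283 = 1.411e+05.
ε/D_h = 0.00014/0.0533 = 0.00263; Haaland gives 1/√f = -1.8 log₁₀[0.00032+4.89e-05] = 6.18, so f = 0.02618.
ΔP = f(L/D_h)(ρV²/2) = 0.02618·117/0.0533·284.3 = 1.634e+04 Pa.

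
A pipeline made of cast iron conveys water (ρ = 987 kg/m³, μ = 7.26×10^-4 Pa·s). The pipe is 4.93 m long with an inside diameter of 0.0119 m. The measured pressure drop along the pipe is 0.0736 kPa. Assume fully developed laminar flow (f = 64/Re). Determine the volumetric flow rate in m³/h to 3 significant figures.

Q ≈ 0.0364 m³/h

For laminar flow, f = 64/Re with Re = ρVD/μ, so Darcy-Weisbach reduces to ΔP = 32μLV/D². Solving for V: V = ΔP·D²/(32μL) = 73.6·(0.0119)²/(32·0.000726·4.93) = 0.091 m/s.
Check: Re = ρVD/μ = 987·0.091·0.0119/0.000726 = 1472 < 2300, so the laminar assumption holds.
Q = V·A = 0.091·(π/4·0.0119²) = 1.012e-05 m³/s = 0.0364 m³/h.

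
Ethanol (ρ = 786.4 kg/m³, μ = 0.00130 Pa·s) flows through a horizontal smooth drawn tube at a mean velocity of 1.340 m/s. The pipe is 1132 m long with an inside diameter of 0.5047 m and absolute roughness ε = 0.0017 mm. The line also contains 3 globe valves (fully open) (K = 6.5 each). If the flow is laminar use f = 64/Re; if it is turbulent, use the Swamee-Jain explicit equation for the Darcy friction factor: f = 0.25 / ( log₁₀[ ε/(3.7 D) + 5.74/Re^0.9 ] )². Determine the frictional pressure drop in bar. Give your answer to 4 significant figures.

Reynolds number Re = ρVD/μ = 786.4 · 1.34 · 0.5047 / 0.0013 = 4.091e+05.
Re > 4000 → turbulent. Relative roughness ε/D = 1.7e-06/0.5047 = 3.37e-06. Swamee-Jain: f = 0.25/(log₁₀[3.37e-06/3.7 + 5.74/4.091e+05^0.9])² = 0.25/(log₁₀[9.1e-07 + 5.11e-05])² = 0.25/(-4.284)² = 0.01362.
Total minor-loss coefficient ΣK = 3·6.5 = 19.5.
ΔP = [f·L/D + ΣK]·(ρV²/2) = [0.01362·1132/0.5047 + 19.5]·(786.4·1.34²/2) = [30.55 + 19.5]·706 = 3.534e+04 Pa.
ΔP = 3.534e+04 Pa = 0.3534 bar.

ΔP ≈ 0.3534 bar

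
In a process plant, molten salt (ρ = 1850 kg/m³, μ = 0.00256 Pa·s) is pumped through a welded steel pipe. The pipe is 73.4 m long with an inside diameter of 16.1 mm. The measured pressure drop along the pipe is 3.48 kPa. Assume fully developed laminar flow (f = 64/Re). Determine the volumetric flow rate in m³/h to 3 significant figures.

For laminar flow, f = 64/Re with Re = ρVD/μ, so Darcy-Weisbach reduces to ΔP = 32μLV/D². Solving for V: V = ΔP·D²/(32μL) = 3480·(0.0161)²/(32·0.00256·73.4) = 0.15 m/s.
Check: Re = ρVD/μ = 1850·0.15·0.0161/0.00256 = 1745 < 2300, so the laminar assumption holds.
Q = V·A = 0.15·(π/4·0.0161²) = 3.054e-05 m³/s = 0.110 m³/h.

Q ≈ 0.110 m³/h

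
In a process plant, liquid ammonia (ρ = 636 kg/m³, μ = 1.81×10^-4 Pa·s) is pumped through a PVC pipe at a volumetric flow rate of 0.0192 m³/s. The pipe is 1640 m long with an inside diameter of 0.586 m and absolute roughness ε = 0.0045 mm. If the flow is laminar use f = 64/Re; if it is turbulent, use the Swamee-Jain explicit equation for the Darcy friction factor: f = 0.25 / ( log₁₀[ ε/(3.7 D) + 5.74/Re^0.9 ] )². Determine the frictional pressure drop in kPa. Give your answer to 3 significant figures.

ΔP ≈ 0.0748 kPa

Cross-sectional area A = πD²/4 = π(0.586)²/4 = 0.2697 m²; mean velocity V = Q/A = 0.0192/0.2697 = 0.07119 m/s.
Reynolds number Re = ρVD/μ = 636 · 0.07119 · 0.586 / 0.000181 = 1.466e+05.
Re > 4000 → turbulent. Relative roughness ε/D = 4.5e-06/0.586 = 7.68e-06. Swamee-Jain: f = 0.25/(log₁₀[7.68e-06/3.7 + 5.74/1.466e+05^0.9])² = 0.25/(log₁₀[2.08e-06 + 0.000129])² = 0.25/(-3.884)² = 0.01658.
Darcy-Weisbach: ΔP = f(L/D)(ρV²/2) = 0.01658·(1640/0.586)·(636·0.07119²/2) = 0.01658·2799·1.612 = 74.76 Pa.
ΔP = 74.76 Pa = 0.0748 kPa.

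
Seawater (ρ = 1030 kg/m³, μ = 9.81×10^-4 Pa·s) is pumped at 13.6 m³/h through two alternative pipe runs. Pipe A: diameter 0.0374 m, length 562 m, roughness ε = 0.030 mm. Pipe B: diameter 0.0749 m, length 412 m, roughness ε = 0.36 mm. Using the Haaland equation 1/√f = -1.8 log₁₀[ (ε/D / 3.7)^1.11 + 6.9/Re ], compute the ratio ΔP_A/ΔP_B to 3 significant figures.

ΔP_A/ΔP_B ≈ 29.0

Pipe A: V = Q/A = 0.003778/0.001099 = 3.439 m/s; Re = 1.35e+05; ε/D = 0.000802; Haaland → f = 0.02067; ΔP_A = f(L/D)(ρV²/2) = 1.892e+06 Pa.
Pipe B: V = Q/A = 0.003778/0.004406 = 0.8574 m/s; Re = 6.743e+04; ε/D = 0.00481; Haaland → f = 0.03134; ΔP_B = f(L/D)(ρV²/2) = 6.527e+04 Pa.
ΔP_A/ΔP_B = 1.892e+06/6.527e+04 = 29.0.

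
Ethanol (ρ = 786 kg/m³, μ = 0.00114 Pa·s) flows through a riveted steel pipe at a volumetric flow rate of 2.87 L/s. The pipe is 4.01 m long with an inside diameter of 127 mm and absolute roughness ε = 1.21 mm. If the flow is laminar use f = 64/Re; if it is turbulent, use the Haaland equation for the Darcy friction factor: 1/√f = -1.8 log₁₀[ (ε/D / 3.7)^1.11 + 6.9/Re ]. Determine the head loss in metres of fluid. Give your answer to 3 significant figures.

Q = 2.87 L/s = 2.87/1000 = 0.00287 m³/s.
Cross-sectional area A = πD²/4 = π(0.127)²/4 = 0.01267 m²; mean velocity V = Q/A = 0.00287/0.01267 = 0.2266 m/s.
Reynolds number Re = ρVD/μ = 786 · 0.2266 · 0.127 / 0.00114 = 1.984e+04.
Re > 4000 → turbulent. Relative roughness ε/D = 0.00121/0.127 = 0.00953. Haaland: 1/√f = -1.8 log₁₀[(0.00953/3.7)^1.11 + 6.9/1.984e+04] = -1.8 log₁₀[0.00134 + 0.000348] = 4.992, so f = 0.04012.
Darcy-Weisbach: ΔP = f(L/D)(ρV²/2) = 0.04012·(4.01/0.127)·(786·0.2266²/2) = 0.04012·31.57·20.17 = 25.55 Pa.
Head loss h_f = ΔP/(ρg) = 25.55/(786·9.81) = 0.00331 m.

h_f ≈ 0.00331 m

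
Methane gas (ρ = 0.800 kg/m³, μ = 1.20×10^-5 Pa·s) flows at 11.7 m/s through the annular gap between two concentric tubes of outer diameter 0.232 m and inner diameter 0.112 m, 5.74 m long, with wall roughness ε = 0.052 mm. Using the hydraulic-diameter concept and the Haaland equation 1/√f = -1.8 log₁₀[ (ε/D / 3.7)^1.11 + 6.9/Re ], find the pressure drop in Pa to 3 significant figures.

Hydraulic diameter D_h = 4A/P = D_o - D_i = 0.232 - 0.112 = 0.12 m.
Re = ρVD_h/μ = 0.8·11.7·0.12/1.2e-05 = 9.36e+04.
ε/D_h = 5.2e-05/0.12 = 0.000433; Haaland gives 1/√f = -1.8 log₁₀[4.33e-05+7.37e-05] = 7.077, so f = 0.01996.
ΔP = f(L/D_h)(ρV²/2) = 0.01996·5.74/0.12·54.76 = 52.29 Pa.

ΔP ≈ 52.3 Pa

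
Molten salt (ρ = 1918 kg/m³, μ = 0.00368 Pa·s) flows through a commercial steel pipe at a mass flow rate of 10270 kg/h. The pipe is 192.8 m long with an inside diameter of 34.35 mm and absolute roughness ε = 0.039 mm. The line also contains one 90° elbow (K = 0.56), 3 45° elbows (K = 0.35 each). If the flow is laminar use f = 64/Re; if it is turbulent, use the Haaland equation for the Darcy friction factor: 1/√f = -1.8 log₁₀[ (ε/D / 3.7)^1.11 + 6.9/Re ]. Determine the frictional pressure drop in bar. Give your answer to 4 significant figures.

ṁ = 10270 kg/h = 10270/3600 = 2.853 kg/s.
A = πD²/4 = π(0.03435)²/4 = 0.0009267 m²; mean velocity V = ṁ/(ρA) = 2.853/(1918 · 0.0009267) = 1.605 m/s.
Reynolds number Re = ρVD/μ = 1918 · 1.605 · 0.03435 / 0.00368 = 2.873e+04.
Re > 4000 → turbulent. Relative roughness ε/D = 3.9e-05/0.03435 = 0.00114. Haaland: 1/√f = -1.8 log₁₀[(0.00114/3.7)^1.11 + 6.9/2.873e+04] = -1.8 log₁₀[0.000126 + 0.00024] = 6.185, so f = 0.02614.
Total minor-loss coefficient ΣK = 1·0.56 + 3·0.35 = 1.61.
ΔP = [f·L/D + ΣK]·(ρV²/2) = [0.02614·192.8/0.03435 + 1.61]·(1918·1.605²/2) = [146.7 + 1.61]·2470 = 3.664e+05 Pa.
ΔP = 3.664e+05 Pa = 3.664 bar.

ΔP ≈ 3.664 bar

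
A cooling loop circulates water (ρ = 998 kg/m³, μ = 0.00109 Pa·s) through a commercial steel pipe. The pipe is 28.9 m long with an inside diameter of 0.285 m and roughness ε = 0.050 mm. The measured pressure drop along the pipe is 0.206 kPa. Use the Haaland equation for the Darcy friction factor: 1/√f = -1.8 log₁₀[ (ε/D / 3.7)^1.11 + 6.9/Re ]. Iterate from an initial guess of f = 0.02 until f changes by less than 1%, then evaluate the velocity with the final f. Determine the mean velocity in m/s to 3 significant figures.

V ≈ 0.476 m/s

Rearranging Darcy-Weisbach: V = √(2·ΔP·D/(f·L·ρ)). With ε/D = 5e-05/0.285 = 0.000175, iterate starting from f = 0.02:
  f = 0.02 → V = √(2·206·0.285/(0.02·28.9·998)) = 0.4512 m/s; Re = ρVD/μ = 1.177e+05; f → 0.01811
  f = 0.01811 → V = 0.4741 m/s; Re = 1.237e+05; f → 0.01797
Converged (Δf/f < 1%). With the final f = 0.01797: V = √(2·206·0.285/(0.01797·28.9·998)) = 0.476 m/s.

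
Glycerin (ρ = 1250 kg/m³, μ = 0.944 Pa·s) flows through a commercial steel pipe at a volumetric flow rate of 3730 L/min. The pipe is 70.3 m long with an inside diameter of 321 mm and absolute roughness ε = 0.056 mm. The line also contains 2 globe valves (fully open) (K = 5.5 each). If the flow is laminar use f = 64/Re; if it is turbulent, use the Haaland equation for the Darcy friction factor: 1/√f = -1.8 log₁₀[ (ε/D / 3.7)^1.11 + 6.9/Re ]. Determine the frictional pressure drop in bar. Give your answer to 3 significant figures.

ΔP ≈ 0.199 bar

Q = 3730 L/min = 3730/60000 = 0.06217 m³/s.
Cross-sectional area A = πD²/4 = π(0.321)²/4 = 0.08093 m²; mean velocity V = Q/A = 0.06217/0.08093 = 0.7682 m/s.
Reynolds number Re = ρVD/μ = 1250 · 0.7682 · 0.321 / 0.944 = 326.5.
Re < 2300 → laminar flow, so f = 64/Re = 64/326.5 = 0.196 (the turbulent correlation is not needed).
Total minor-loss coefficient ΣK = 2·5.5 = 11.
ΔP = [f·L/D + ΣK]·(ρV²/2) = [0.196·70.3/0.321 + 11]·(1250·0.7682²/2) = [42.93 + 11]·368.8 = 1.989e+04 Pa.
ΔP = 1.989e+04 Pa = 0.199 bar.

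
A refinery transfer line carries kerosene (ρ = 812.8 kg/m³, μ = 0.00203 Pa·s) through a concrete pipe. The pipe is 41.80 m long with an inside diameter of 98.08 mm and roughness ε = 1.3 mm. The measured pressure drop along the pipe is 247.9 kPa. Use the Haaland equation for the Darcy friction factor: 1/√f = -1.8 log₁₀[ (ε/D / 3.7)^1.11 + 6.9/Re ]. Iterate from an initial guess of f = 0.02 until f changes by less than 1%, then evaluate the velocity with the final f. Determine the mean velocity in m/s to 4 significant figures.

V ≈ 5.832 m/s

Rearranging Darcy-Weisbach: V = √(2·ΔP·D/(f·L·ρ)). With ε/D = 0.0013/0.09808 = 0.0133, iterate starting from f = 0.02:
  f = 0.02 → V = √(2·2.479e+05·0.09808/(0.02·41.8·812.8)) = 8.46 m/s; Re = ρVD/μ = 3.322e+05; f → 0.04202
  f = 0.04202 → V = 5.836 m/s; Re = 2.292e+05; f → 0.04208
Converged (Δf/f < 1%). With the final f = 0.04208: V = √(2·2.479e+05·0.09808/(0.04208·41.8·812.8)) = 5.832 m/s.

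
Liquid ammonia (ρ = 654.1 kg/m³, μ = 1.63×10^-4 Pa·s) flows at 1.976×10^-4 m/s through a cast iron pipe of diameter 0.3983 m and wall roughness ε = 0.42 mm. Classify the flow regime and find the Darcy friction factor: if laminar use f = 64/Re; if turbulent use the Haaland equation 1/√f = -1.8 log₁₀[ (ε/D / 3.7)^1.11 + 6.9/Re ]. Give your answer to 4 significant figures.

f ≈ 0.2026

Re = ρVD/μ = 654.1·0.0001976·0.3983/0.000163 = 315.8.
Re < 2300 → laminar, so f = 64/Re = 0.2026 (roughness is irrelevant in laminar flow).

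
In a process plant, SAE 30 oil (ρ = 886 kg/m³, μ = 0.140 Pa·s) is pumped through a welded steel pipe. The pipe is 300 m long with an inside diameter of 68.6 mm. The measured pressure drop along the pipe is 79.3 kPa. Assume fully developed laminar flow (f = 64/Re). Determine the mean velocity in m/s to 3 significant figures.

For laminar flow, f = 64/Re with Re = ρVD/μ, so Darcy-Weisbach reduces to ΔP = 32μLV/D². Solving for V: V = ΔP·D²/(32μL) = 7.93e+04·(0.0686)²/(32·0.14·300) = 0.2777 m/s.
Check: Re = ρVD/μ = 886·0.2777·0.0686/0.14 = 120.5 < 2300, so the laminar assumption holds.

V ≈ 0.278 m/s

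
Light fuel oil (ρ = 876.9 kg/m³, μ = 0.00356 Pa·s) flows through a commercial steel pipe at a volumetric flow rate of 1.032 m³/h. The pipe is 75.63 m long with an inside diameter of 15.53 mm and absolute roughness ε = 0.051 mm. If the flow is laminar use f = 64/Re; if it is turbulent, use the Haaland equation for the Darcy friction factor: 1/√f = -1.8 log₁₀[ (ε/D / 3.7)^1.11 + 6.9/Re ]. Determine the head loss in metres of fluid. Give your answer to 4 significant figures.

h_f ≈ 22.45 m

Q = 1.032 m³/h = 1.032/3600 = 0.0002867 m³/s.
Cross-sectional area A = πD²/4 = π(0.01553)²/4 = 0.0001894 m²; mean velocity V = Q/A = 0.0002867/0.0001894 = 1.513 m/s.
Reynolds number Re = ρVD/μ = 876.9 · 1.513 · 0.01553 / 0.00356 = 5789.
Re > 4000 → turbulent. Relative roughness ε/D = 5.1e-05/0.01553 = 0.00328. Haaland: 1/√f = -1.8 log₁₀[(0.00328/3.7)^1.11 + 6.9/5789] = -1.8 log₁₀[0.00041 + 0.00119] = 5.032, so f = 0.0395.
Darcy-Weisbach: ΔP = f(L/D)(ρV²/2) = 0.0395·(75.63/0.01553)·(876.9·1.513²/2) = 0.0395·4870·1004 = 1.931e+05 Pa.
Head loss h_f = ΔP/(ρg) = 1.931e+05/(876.9·9.81) = 22.45 m.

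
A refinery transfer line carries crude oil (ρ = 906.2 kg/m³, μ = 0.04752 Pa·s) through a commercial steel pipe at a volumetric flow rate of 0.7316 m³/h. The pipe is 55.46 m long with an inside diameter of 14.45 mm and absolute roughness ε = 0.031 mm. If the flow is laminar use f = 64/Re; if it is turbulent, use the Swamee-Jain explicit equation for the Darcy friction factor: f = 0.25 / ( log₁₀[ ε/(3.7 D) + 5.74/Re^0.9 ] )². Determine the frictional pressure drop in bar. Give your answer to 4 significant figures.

ΔP ≈ 5.005 bar

Q = 0.7316 m³/h = 0.7316/3600 = 0.0002032 m³/s.
Cross-sectional area A = πD²/4 = π(0.01445)²/4 = 0.000164 m²; mean velocity V = Q/A = 0.0002032/0.000164 = 1.239 m/s.
Reynolds number Re = ρVD/μ = 906.2 · 1.239 · 0.01445 / 0.0475 = 341.5.
Re < 2300 → laminar flow, so f = 64/Re = 64/341.5 = 0.1874 (the turbulent correlation is not needed).
Darcy-Weisbach: ΔP = f(L/D)(ρV²/2) = 0.1874·(55.46/0.01445)·(906.2·1.239²/2) = 0.1874·3838·695.8 = 5.005e+05 Pa.
ΔP = 5.005e+05 Pa = 5.005 bar.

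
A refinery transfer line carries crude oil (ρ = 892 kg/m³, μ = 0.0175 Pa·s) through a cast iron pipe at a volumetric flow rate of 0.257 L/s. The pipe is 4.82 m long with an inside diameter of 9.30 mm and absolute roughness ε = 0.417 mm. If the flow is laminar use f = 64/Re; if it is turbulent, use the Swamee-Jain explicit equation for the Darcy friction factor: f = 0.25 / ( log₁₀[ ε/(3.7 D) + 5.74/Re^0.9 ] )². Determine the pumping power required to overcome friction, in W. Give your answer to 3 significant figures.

P ≈ 30.3 W

Q = 0.257 L/s = 0.257/1000 = 0.000257 m³/s.
Cross-sectional area A = πD²/4 = π(0.0093)²/4 = 6.793e-05 m²; mean velocity V = Q/A = 0.000257/6.793e-05 = 3.783 m/s.
Reynolds number Re = ρVD/μ = 892 · 3.783 · 0.0093 / 0.0175 = 1793.
Re < 2300 → laminar flow, so f = 64/Re = 64/1793 = 0.03569 (the turbulent correlation is not needed).
Darcy-Weisbach: ΔP = f(L/D)(ρV²/2) = 0.03569·(4.82/0.0093)·(892·3.783²/2) = 0.03569·518.3·6384 = 1.181e+05 Pa.
Pumping power P = QΔP = 0.000257·1.181e+05 = 30.34 W = 30.3 W.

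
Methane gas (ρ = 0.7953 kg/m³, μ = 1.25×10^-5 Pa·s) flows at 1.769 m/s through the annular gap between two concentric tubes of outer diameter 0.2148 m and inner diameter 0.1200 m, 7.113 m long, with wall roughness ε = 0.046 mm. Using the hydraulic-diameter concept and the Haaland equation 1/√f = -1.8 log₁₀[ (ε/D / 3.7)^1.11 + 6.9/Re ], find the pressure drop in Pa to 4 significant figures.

Hydraulic diameter D_h = 4A/P = D_o - D_i = 0.2148 - 0.12 = 0.0948 m.
Re = ρVD_h/μ = 0.7953·1.769·0.0948/1.25e-05 = 1.067e+04.
ε/D_h = 4.6e-05/0.0948 = 0.000485; Haaland gives 1/√f = -1.8 log₁₀[4.91e-05+0.000647] = 5.684, so f = 0.03096.
ΔP = f(L/D_h)(ρV²/2) = 0.03096·7.113/0.0948·1.244 = 2.89 Pa.

ΔP ≈ 2.890 Pa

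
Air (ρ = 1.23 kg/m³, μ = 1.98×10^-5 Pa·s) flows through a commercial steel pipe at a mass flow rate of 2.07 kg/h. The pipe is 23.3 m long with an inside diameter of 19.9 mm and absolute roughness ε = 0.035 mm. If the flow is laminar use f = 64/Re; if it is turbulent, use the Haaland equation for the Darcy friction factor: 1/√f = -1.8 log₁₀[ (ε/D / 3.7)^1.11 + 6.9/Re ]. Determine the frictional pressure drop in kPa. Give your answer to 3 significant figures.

ΔP ≈ 0.0560 kPa

ṁ = 2.07 kg/h = 2.07/3600 = 0.000575 kg/s.
A = πD²/4 = π(0.0199)²/4 = 0.000311 m²; mean velocity V = ṁ/(ρA) = 0.000575/(1.23 · 0.000311) = 1.503 m/s.
Reynolds number Re = ρVD/μ = 1.23 · 1.503 · 0.0199 / 1.98e-05 = 1858.
Re < 2300 → laminar flow, so f = 64/Re = 64/1858 = 0.03444 (the turbulent correlation is not needed).
Darcy-Weisbach: ΔP = f(L/D)(ρV²/2) = 0.03444·(23.3/0.0199)·(1.23·1.503²/2) = 0.03444·1171·1.389 = 56.03 Pa.
ΔP = 56.03 Pa = 0.0560 kPa.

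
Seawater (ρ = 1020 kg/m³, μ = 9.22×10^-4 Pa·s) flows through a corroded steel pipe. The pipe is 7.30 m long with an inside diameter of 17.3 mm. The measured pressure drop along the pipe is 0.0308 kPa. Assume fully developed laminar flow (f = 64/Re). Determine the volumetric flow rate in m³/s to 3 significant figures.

Q ≈ 1.01×10^-5 m³/s

For laminar flow, f = 64/Re with Re = ρVD/μ, so Darcy-Weisbach reduces to ΔP = 32μLV/D². Solving for V: V = ΔP·D²/(32μL) = 30.8·(0.0173)²/(32·0.000922·7.3) = 0.0428 m/s.
Check: Re = ρVD/μ = 1020·0.0428·0.0173/0.000922 = 819.1 < 2300, so the laminar assumption holds.
Q = V·A = 0.0428·(π/4·0.0173²) = 1.006e-05 m³/s = 1.01×10^-5 m³/s.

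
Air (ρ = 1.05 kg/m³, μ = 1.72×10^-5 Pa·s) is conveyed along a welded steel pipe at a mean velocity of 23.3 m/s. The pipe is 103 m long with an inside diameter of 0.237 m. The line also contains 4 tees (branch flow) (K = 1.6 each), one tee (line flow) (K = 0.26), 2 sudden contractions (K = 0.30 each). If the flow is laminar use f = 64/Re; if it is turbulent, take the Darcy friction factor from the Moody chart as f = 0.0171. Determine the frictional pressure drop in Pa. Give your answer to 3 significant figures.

ΔP ≈ 4190 Pa

Reynolds number Re = ρVD/μ = 1.05 · 23.3 · 0.237 / 1.72e-05 = 3.371e+05.
Re > 4000 → turbulent; use the Moody-chart value f = 0.0171.
Total minor-loss coefficient ΣK = 4·1.6 + 1·0.26 + 2·0.3 = 7.26.
ΔP = [f·L/D + ΣK]·(ρV²/2) = [0.0171·103/0.237 + 7.26]·(1.05·23.3²/2) = [7.432 + 7.26]·285 = 4187 Pa.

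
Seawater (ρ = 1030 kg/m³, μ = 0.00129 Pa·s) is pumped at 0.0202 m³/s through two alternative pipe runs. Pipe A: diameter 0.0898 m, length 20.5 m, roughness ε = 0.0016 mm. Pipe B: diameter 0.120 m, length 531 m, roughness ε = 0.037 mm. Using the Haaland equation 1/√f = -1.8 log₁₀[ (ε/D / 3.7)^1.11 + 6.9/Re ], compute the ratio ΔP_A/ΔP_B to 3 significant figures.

Pipe A: V = Q/A = 0.0202/0.006333 = 3.189 m/s; Re = 2.287e+05; ε/D = 1.78e-05; Haaland → f = 0.01522; ΔP_A = f(L/D)(ρV²/2) = 1.821e+04 Pa.
Pipe B: V = Q/A = 0.0202/0.01131 = 1.786 m/s; Re = 1.711e+05; ε/D = 0.000308; Haaland → f = 0.01788; ΔP_B = f(L/D)(ρV²/2) = 1.3e+05 Pa.
ΔP_A/ΔP_B = 1.821e+04/1.3e+05 = 0.140.

ΔP_A/ΔP_B ≈ 0.140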